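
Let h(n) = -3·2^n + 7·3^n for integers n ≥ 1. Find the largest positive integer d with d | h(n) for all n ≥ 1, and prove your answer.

Computing the first values: h(1) = 15 and h(2) = 51; gcd(15, 51) = 3, so d ≤ 3.
We prove 3 | -3·2^n + 7·3^n for all n ≥ 1 by induction on n.
When n = 1: h(1) = 15 = 3·(5), so 3 | h(1).
Inductive step: suppose the statement holds for some j ≥ 1, i.e. 3 | h(j). Then
h(j+1) − 3·h(j) = (-3·2^(j+1) + 7·3^(j+1)) − 3·(-3·2^j + 7·3^j) = (-3)·2^j·(2 − 3) = (3)·2^j. Since 3 | h(j) by the inductive hypothesis, 3 | 3·h(j); and 3 | 3 since 3 = 3·1. Therefore 3 | h(j+1).
By the principle of mathematical induction, the result holds for all n ≥ 1.
Therefore the largest such d is 3.

d = 3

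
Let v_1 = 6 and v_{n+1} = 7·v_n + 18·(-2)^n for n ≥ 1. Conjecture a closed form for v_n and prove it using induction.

v_n = (-2)^(n + 1) + 2·7^(n - 1)

Computing the first terms: v_1 = 6, v_2 = 6, v_3 = 114. This suggests v_n = (-2)^(n + 1) + 2·7^(n - 1).
When n = 1: the formula gives 6 = 6 = v_1.
Inductive step: suppose the statement holds for some k ≥ 1, so v_k = (-2)^(k + 1) + 2·7^(k - 1).
Then v_{k+1} = 7·v_k + 18·(-2)^k = 7·((-2)^(k + 1) + 2·7^(k - 1)) + 18·(-2)^k = (-2)^(k + 2) + 2·7^k = (-2)^((k+1) + 1) + 2·7^((k+1) - 1),
which is the claimed formula at n = k+1.
By the principle of mathematical induction, the result holds for all n ≥ 1.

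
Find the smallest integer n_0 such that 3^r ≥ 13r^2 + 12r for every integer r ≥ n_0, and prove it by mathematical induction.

n_0 = 6

At r = 5: 243 < 385, so the inequality fails and n_0 ≥ 6. We prove 3^r ≥ 13r^2 + 12r for all r ≥ 6.
When r = 6: 3^r = 729 and 13r^2 + 12r = 540, so 729 ≥ 540.
Suppose the result is true for r = i, so 3^i ≥ 13i^2 + 12i.
Then 3^(i + 1) = 3·(3^i) ≥ 3·(13i^2 + 12i).
Also, for i ≥ 6 we have 3·(13i^2 + 12i) ≥ 13(i+1)^2 + 12(i+1), since 3·(13i^2 + 12i) − (13(i+1)^2 + 12(i+1)) = 26i^2 - 2i - 25, which is nonnegative for all i ≥ 6.
Combining, 3^(i + 1) ≥ 13(i+1)^2 + 12(i+1).
By induction, the statement is established for all r ≥ 6.
Hence the smallest such n_0 is 6.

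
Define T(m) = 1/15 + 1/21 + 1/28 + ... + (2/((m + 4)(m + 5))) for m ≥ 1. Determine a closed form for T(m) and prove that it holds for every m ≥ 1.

T(m) = 2m/(5(m + 5))

We claim T(m) = 2m/(5(m + 5)) for all m ≥ 1.
For the base case m = 1: T(1) = 1/15, and the closed form gives 1/15. They agree.
Inductive step: assume the claim holds for m = p, so T(p) = 2p/(5(p + 5)).
Then T(p+1) = T(p) + (2/((p + 5)(p + 6))) = (2p/(5(p + 5))) + (2/((p + 5)(p + 6))).
Simplifying, T(p+1) = 2(p + 1)/(5(p + 6)) = 2(p+1)/(5((p+1) + 5)),
which is the closed form with m = p+1.
By induction, the statement is established for all m ≥ 1.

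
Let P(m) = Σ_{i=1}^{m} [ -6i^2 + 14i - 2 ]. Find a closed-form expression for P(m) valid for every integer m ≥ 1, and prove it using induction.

We claim P(m) = -2m(m^2 - 2m - 2) for all m ≥ 1.
For the base case m = 1: P(1) = 6, and the closed form gives 6. They agree.
Inductive step: assume the claim holds for m = i, so P(i) = 2i(-i^2 + 2i + 2).
Then P(i+1) = P(i) + (-6i^2 + 2i + 6) = (2i(-i^2 + 2i + 2)) + (-6i^2 + 2i + 6).
Simplifying, P(i+1) = -2(i + 1)(i^2 - 3) = -2(i+1)((i+1)^2 - 2(i+1) - 2),
which is the closed form with m = i+1.
By the principle of mathematical induction, the result holds for all m ≥ 1.

P(m) = -2m(m^2 - 2m - 2)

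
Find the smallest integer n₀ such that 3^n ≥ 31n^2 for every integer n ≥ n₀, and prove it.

n₀ = 7

At n = 6: 729 < 1116, so the inequality fails and n₀ ≥ 7. We prove 3^n ≥ 31n^2 for all n ≥ 7.
When n = 7: 3^n = 2187 and 31n^2 = 1519, so 2187 ≥ 1519.
Inductive step: assume the claim holds for n = r, so 3^r ≥ 31r^2.
Then 3^(r + 1) = 3·(3^r) ≥ 3·(31r^2).
Also, for r ≥ 7 we have 3·(31r^2) ≥ 31(r+1)^2, since 3 ≥ (1 + 1/r)^2 for all r ≥ 7.
Combining, 3^(r + 1) ≥ 31(r+1)^2.
By the principle of mathematical induction, the result holds for all n ≥ 7.
Hence the smallest such n₀ is 7.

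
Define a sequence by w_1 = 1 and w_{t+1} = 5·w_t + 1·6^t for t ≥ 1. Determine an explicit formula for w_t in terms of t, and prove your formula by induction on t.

Computing the first terms: w_1 = 1, w_2 = 11, w_3 = 91. This suggests w_t = -5^t + 6^t.
Base case (t = 1): the formula gives 1 = 1 = w_1.
Inductive step: assume the claim holds for t = m, so w_m = -5^m + 6^m.
Then w_{m+1} = 5·w_m + 1·6^m = 5·(-5^m + 6^m) + 1·6^m = -5^(m + 1) + 6^(m + 1),
which is the claimed formula at t = m+1.
By the principle of mathematical induction, the result holds for all t ≥ 1.

w_t = -5^t + 6^t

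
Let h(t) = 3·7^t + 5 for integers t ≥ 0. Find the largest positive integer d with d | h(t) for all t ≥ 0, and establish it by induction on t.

d = 2

Computing the first values: h(0) = 8 and h(1) = 26; gcd(8, 26) = 2, so d ≤ 2.
We prove 2 | 3·7^t + 5 for all t ≥ 0 by induction on t.
Base step (t = 0): h(0) = 8 = 2·(4), so 2 | h(0).
Inductive step: assume the claim holds for t = m, i.e. 2 | h(m). Then
h(m+1) = 3·7^(m+1) + 5 = 7·(3·7^m + 5) - 30 = 7·h(m) - 30. The first term is divisible by 2 by the inductive hypothesis, and -30 is divisible by 2. Hence 2 | h(m+1).
This completes the induction.
Therefore the largest such d is 2.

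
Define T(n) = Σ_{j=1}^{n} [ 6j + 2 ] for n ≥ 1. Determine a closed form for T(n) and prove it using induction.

T(n) = n(3n + 5)

We claim T(n) = n(3n + 5) for all n ≥ 1.
Base case (n = 1): T(1) = 8, and the closed form gives 8. They agree.
Suppose the result is true for n = j, so T(j) = j(3j + 5).
Then T(j+1) = T(j) + (6j + 8) = (j(3j + 5)) + (6j + 8).
Simplifying, T(j+1) = (j + 1)(3j + 8) = (j+1)(3(j+1) + 5),
which is the closed form with n = j+1.
By the principle of mathematical induction, the result holds for all n ≥ 1.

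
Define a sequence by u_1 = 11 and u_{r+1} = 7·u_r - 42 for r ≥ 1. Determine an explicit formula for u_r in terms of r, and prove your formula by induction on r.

u_r = 4·7^(r - 1) + 7

Computing the first terms: u_1 = 11, u_2 = 35, u_3 = 203. This suggests u_r = 4·7^(r - 1) + 7.
For the base case r = 1: the formula gives 11 = 11 = u_1.
For the inductive step, assume it holds for an arbitrary m ≥ 1, so u_m = 4·7^(m - 1) + 7.
Then u_{m+1} = 7·u_m - 42 = 7·(4·7^(m - 1) + 7) - 42 = 4·7^m + 7 = 4·7^((m+1) - 1) + 7,
which is the claimed formula at r = m+1.
By the principle of mathematical induction, the result holds for all r ≥ 1.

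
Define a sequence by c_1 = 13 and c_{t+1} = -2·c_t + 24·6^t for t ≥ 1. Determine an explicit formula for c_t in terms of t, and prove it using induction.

c_t = -5(-2)^(t - 1) + 3·6^t

Computing the first terms: c_1 = 13, c_2 = 118, c_3 = 628. This suggests c_t = -5(-2)^(t - 1) + 3·6^t.
Base step (t = 1): the formula gives 13 = 13 = c_1.
For the inductive step, assume it holds for an arbitrary m ≥ 1, so c_m = -5(-2)^(m - 1) + 3·6^m.
Then c_{m+1} = -2·c_m + 24·6^m = -2·(-5(-2)^(m - 1) + 3·6^m) + 24·6^m = -5(-2)^m + 3·6^(m + 1) = -5(-2)^((m+1) - 1) + 3·6^(m+1),
which is the claimed formula at t = m+1.
This completes the induction.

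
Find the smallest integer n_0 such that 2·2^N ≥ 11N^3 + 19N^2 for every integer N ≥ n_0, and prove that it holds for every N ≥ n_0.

n_0 = 15

At N = 14: 32768 < 33908, so the inequality fails and n_0 ≥ 15. We prove 2·2^N ≥ 11N^3 + 19N^2 for all N ≥ 15.
For the base case N = 15: 2·2^N = 65536 and 11N^3 + 19N^2 = 41400, so 65536 ≥ 41400.
For the inductive step, assume it holds for an arbitrary i ≥ 15, so 2·2^i ≥ 11i^3 + 19i^2.
Then 2·2^(i + 1) = 2·(2·2^i) ≥ 2·(11i^3 + 19i^2).
Also, for i ≥ 15 we have 2·(11i^3 + 19i^2) ≥ 11(i+1)^3 + 19(i+1)^2, since 2·(11i^3 + 19i^2) − (11(i+1)^3 + 19(i+1)^2) = 11i^3 - 14i^2 - 71i - 30, which is nonnegative for all i ≥ 15.
Combining, 2·2^(i + 1) ≥ 11(i+1)^3 + 19(i+1)^2.
By the principle of mathematical induction, the result holds for all N ≥ 15.
Hence the smallest such n_0 is 15.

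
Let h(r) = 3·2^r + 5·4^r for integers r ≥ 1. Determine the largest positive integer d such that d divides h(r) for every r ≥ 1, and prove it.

d = 2

Computing the first values: h(1) = 26 and h(2) = 92; gcd(26, 92) = 2, so d ≤ 2.
We prove 2 | 3·2^r + 5·4^r for all r ≥ 1 by induction on r.
Base step (r = 1): h(1) = 26 = 2·(13), so 2 | h(1).
Suppose the result is true for r = j, i.e. 2 | h(j). Then
h(j+1) − 4·h(j) = (3·2^(j+1) + 5·4^(j+1)) − 4·(3·2^j + 5·4^j) = (3)·2^j·(2 − 4) = (-6)·2^j. Since 2 | h(j) by the inductive hypothesis, 2 | 4·h(j); and 2 | -6 since -6 = 2·-3. Therefore 2 | h(j+1).
This completes the induction.
Therefore the largest such d is 2.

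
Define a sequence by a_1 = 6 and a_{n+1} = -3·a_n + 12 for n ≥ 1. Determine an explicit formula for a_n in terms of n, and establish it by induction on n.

Computing the first terms: a_1 = 6, a_2 = -6, a_3 = 30. This suggests a_n = -(-3)^n + 3.
For the base case n = 1: the formula gives 6 = 6 = a_1.
Inductive step: assume the claim holds for n = i, so a_i = -(-3)^i + 3.
Then a_{i+1} = -3·a_i + 12 = -3·(-(-3)^i + 3) + 12 = -(-3)^(i + 1) + 3,
which is the claimed formula at n = i+1.
By the principle of mathematical induction, the result holds for all n ≥ 1.

a_n = -(-3)^n + 3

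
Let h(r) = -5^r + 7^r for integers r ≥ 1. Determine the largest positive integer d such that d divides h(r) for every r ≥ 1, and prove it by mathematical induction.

Computing the first values: h(1) = 2 and h(2) = 24; gcd(2, 24) = 2, so d ≤ 2.
We prove 2 | -5^r + 7^r for all r ≥ 1 by induction on r.
Base step (r = 1): h(1) = 2 = 2·(1), so 2 | h(1).
For the inductive step, assume it holds for an arbitrary i ≥ 1, i.e. 2 | h(i). Then
7^{i+1} − 5^{i+1} = 7·7^i − 5·5^i = 7·(7^i − 5^i) + (2)·5^i. The first term is divisible by 2 by the inductive hypothesis, and the second term (2)·5^i is divisible by 2 since 2 | 2. Hence 2 | h(i+1).
This completes the induction.
Therefore the largest such d is 2.

d = 2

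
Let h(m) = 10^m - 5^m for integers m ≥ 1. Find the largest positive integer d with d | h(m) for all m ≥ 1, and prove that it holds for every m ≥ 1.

Computing the first values: h(1) = 5 and h(2) = 75; gcd(5, 75) = 5, so d ≤ 5.
We prove 5 | 10^m - 5^m for all m ≥ 1 by induction on m.
For the base case m = 1: h(1) = 5 = 5·(1), so 5 | h(1).
Inductive step: suppose the statement holds for some p ≥ 1, i.e. 5 | h(p). Then
10^{p+1} − 5^{p+1} = 10·10^p − 5·5^p = 10·(10^p − 5^p) + (5)·5^p. The first term is divisible by 5 by the inductive hypothesis, and the second term (5)·5^p is divisible by 5 since 5 | 5. Hence 5 | h(p+1).
This completes the induction.
Therefore the largest such d is 5.

d = 5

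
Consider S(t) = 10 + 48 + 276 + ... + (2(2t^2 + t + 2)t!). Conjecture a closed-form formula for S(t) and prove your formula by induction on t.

We claim S(t) = (4t + 2)(t + 1)! - 2 for all t ≥ 1.
Base case (t = 1): S(1) = 10, and the closed form gives 10. They agree.
Inductive step: suppose the statement holds for some p ≥ 1, so S(p) = (4p + 2)(p + 1)! - 2.
Then S(p+1) = S(p) + (2(2p^2 + 5p + 5)(p + 1)!) = ((4p + 2)(p + 1)! - 2) + (2(2p^2 + 5p + 5)(p + 1)!).
Simplifying, S(p+1) = (4(p+1) + 2)((p+1) + 1)! - 2,
which is the closed form with t = p+1.
This completes the induction.

S(t) = (4t + 2)(t + 1)! - 2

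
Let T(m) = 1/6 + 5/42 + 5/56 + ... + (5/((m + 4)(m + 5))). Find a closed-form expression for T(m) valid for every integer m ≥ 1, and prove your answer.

We claim T(m) = m/(m + 5) for all m ≥ 1.
Base step (m = 1): T(1) = 1/6, and the closed form gives 1/6. They agree.
Inductive step: suppose the statement holds for some j ≥ 1, so T(j) = j/(j + 5).
Then T(j+1) = T(j) + (5/((j + 5)(j + 6))) = (j/(j + 5)) + (5/((j + 5)(j + 6))).
Simplifying, T(j+1) = (j + 1)/(j + 6) = (j+1)/((j+1) + 5),
which is the closed form with m = j+1.
By the principle of mathematical induction, the result holds for all m ≥ 1.

T(m) = m/(m + 5)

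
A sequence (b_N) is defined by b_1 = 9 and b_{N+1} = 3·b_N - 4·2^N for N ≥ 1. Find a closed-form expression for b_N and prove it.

b_N = 2^(N + 2) + 3^(N - 1)

Computing the first terms: b_1 = 9, b_2 = 19, b_3 = 41. This suggests b_N = 2^(N + 2) + 3^(N - 1).
For the base case N = 1: the formula gives 9 = 9 = b_1.
Inductive step: assume the claim holds for N = k, so b_k = 2^(k + 2) + 3^(k - 1).
Then b_{k+1} = 3·b_k - 4·2^k = 3·(2^(k + 2) + 3^(k - 1)) - 4·2^k = 2^(k + 3) + 3^k = 2^((k+1) + 2) + 3^((k+1) - 1),
which is the claimed formula at N = k+1.
This completes the induction.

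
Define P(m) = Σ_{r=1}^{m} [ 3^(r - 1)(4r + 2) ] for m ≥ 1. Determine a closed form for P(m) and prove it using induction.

P(m) = 2·3^m·m

We claim P(m) = 2·3^m·m for all m ≥ 1.
Base case (m = 1): P(1) = 6, and the closed form gives 6. They agree.
Inductive step: assume the claim holds for m = r, so P(r) = 2·3^r·r.
Then P(r+1) = P(r) + (3^r(4r + 6)) = (2·3^r·r) + (3^r(4r + 6)).
Simplifying, P(r+1) = 6·3^r(r + 1) = 2·3^(r+1)·(r+1),
which is the closed form with m = r+1.
By the principle of mathematical induction, the result holds for all m ≥ 1.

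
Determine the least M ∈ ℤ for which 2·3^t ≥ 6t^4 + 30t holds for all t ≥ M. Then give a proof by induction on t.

M = 10

At t = 9: 39366 < 39636, so the inequality fails and M ≥ 10. We prove 2·3^t ≥ 6t^4 + 30t for all t ≥ 10.
Base case (t = 10): 2·3^t = 118098 and 6t^4 + 30t = 60300, so 118098 ≥ 60300.
Inductive step: assume the claim holds for t = m, so 2·3^m ≥ 6m^4 + 30m.
Then 2·3^(m + 1) = 3·(2·3^m) ≥ 3·(6m^4 + 30m).
Also, for m ≥ 10 we have 3·(6m^4 + 30m) ≥ 6(m+1)^4 + 30(m+1), since 3·(6m^4 + 30m) − (6(m+1)^4 + 30(m+1)) = 12m^4 - 24m^3 - 36m^2 + 36m - 36, which is nonnegative for all m ≥ 10.
Combining, 2·3^(m + 1) ≥ 6(m+1)^4 + 30(m+1).
By the principle of mathematical induction, the result holds for all t ≥ 10.
Hence the smallest such M is 10.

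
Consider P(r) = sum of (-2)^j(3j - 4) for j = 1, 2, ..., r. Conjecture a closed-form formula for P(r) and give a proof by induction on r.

P(r) = 2(-2)^r(r - 1) + 2

We claim P(r) = 2(-2)^r(r - 1) + 2 for all r ≥ 1.
Base case (r = 1): P(1) = 2, and the closed form gives 2. They agree.
For the inductive step, assume it holds for an arbitrary j ≥ 1, so P(j) = 2(-2)^j(j - 1) + 2.
Then P(j+1) = P(j) + ((-2)^(j + 1)(3j - 1)) = (2(-2)^j(j - 1) + 2) + ((-2)^(j + 1)(3j - 1)).
Simplifying, P(j+1) = -4(-2)^j·j + 2 = 2(-2)^(j+1)((j+1) - 1) + 2,
which is the closed form with r = j+1.
This completes the induction.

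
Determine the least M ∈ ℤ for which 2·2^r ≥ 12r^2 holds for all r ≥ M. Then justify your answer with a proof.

At r = 8: 512 < 768, so the inequality fails and M ≥ 9. We prove 2·2^r ≥ 12r^2 for all r ≥ 9.
When r = 9: 2·2^r = 1024 and 12r^2 = 972, so 1024 ≥ 972.
Suppose the result is true for r = j, so 2·2^j ≥ 12j^2.
Then 2·2^(j + 1) = 2·(2·2^j) ≥ 2·(12j^2).
Also, for j ≥ 9 we have 2·(12j^2) ≥ 12(j+1)^2, since 2 ≥ (1 + 1/j)^2 for all j ≥ 9.
Combining, 2·2^(j + 1) ≥ 12(j+1)^2.
By induction, the statement is established for all r ≥ 9.
Hence the smallest such M is 9.

M = 9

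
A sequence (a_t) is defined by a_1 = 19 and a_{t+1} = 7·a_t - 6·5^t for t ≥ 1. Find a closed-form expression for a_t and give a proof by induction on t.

a_t = 3·5^t + 4·7^(t - 1)

Computing the first terms: a_1 = 19, a_2 = 103, a_3 = 571. This suggests a_t = 3·5^t + 4·7^(t - 1).
When t = 1: the formula gives 19 = 19 = a_1.
Suppose the result is true for t = p, so a_p = 3·5^p + 4·7^(p - 1).
Then a_{p+1} = 7·a_p - 6·5^p = 7·(3·5^p + 4·7^(p - 1)) - 6·5^p = 3·5^(p + 1) + 4·7^p = 3·5^(p+1) + 4·7^((p+1) - 1),
which is the claimed formula at t = p+1.
By induction, the statement is established for all t ≥ 1.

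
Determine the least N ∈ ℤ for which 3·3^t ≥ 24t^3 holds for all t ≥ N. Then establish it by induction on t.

N = 8

At t = 7: 6561 < 8232, so the inequality fails and N ≥ 8. We prove 3·3^t ≥ 24t^3 for all t ≥ 8.
When t = 8: 3·3^t = 19683 and 24t^3 = 12288, so 19683 ≥ 12288.
Inductive step: suppose the statement holds for some j ≥ 8, so 3·3^j ≥ 24j^3.
Then 3·3^(j + 1) = 3·(3·3^j) ≥ 3·(24j^3).
Also, for j ≥ 8 we have 3·(24j^3) ≥ 24(j+1)^3, since 3 ≥ (1 + 1/j)^3 for all j ≥ 8.
Combining, 3·3^(j + 1) ≥ 24(j+1)^3.
This completes the induction.
Hence the smallest such N is 8.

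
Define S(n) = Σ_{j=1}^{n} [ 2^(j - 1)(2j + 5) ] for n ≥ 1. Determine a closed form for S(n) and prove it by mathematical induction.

We claim S(n) = 2^n(2n + 3) - 3 for all n ≥ 1.
For the base case n = 1: S(1) = 7, and the closed form gives 7. They agree.
For the inductive step, assume it holds for an arbitrary j ≥ 1, so S(j) = 2^j(2j + 3) - 3.
Then S(j+1) = S(j) + (2^j(2j + 7)) = (2^j(2j + 3) - 3) + (2^j(2j + 7)).
Simplifying, S(j+1) = 4·2^j·j + 10·2^j - 3 = 2^(j+1)(2(j+1) + 3) - 3,
which is the closed form with n = j+1.
By the principle of mathematical induction, the result holds for all n ≥ 1.

S(n) = 2^n(2n + 3) - 3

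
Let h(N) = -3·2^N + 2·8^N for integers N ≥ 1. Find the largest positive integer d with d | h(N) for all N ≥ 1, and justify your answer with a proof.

d = 2

Computing the first values: h(1) = 10 and h(2) = 116; gcd(10, 116) = 2, so d ≤ 2.
We prove 2 | -3·2^N + 2·8^N for all N ≥ 1 by induction on N.
Base step (N = 1): h(1) = 10 = 2·(5), so 2 | h(1).
For the inductive step, assume it holds for an arbitrary r ≥ 1, i.e. 2 | h(r). Then
h(r+1) − 8·h(r) = (-3·2^(r+1) + 2·8^(r+1)) − 8·(-3·2^r + 2·8^r) = (-3)·2^r·(2 − 8) = (18)·2^r. Since 2 | h(r) by the inductive hypothesis, 2 | 8·h(r); and 2 | 18 since 18 = 2·9. Therefore 2 | h(r+1).
This completes the induction.
Therefore the largest such d is 2.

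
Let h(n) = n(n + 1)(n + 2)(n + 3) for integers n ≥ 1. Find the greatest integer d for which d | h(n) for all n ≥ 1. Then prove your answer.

Computing the first values: h(1) = 24 and h(2) = 120; gcd(24, 120) = 24, so d ≤ 24.
We prove 24 | n(n + 1)(n + 2)(n + 3) for all n ≥ 1 by induction on n.
For the base case n = 1: h(1) = 24 = 24·(1), so 24 | h(1).
Inductive step: assume the claim holds for n = r, i.e. 24 | h(r). Then
h(r+1) − h(r) = (r+1)·(r+2)·(r+3)·(r+4) − r·(r+1)·(r+2)·(r+3) = (r+1)·(r+2)·(r+3)·[(r+4) − r] = 4·(r+1)·(r+2)·(r+3). The product of 3 consecutive integers is divisible by (3)! = 6, so h(r+1) − h(r) is divisible by 4·6 = 24. By the inductive hypothesis 24 | h(r), hence 24 | h(r+1).
By the principle of mathematical induction, the result holds for all n ≥ 1.
Therefore the largest such d is 24.

d = 24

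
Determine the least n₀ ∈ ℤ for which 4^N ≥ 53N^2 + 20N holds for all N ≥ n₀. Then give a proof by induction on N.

n₀ = 6

At N = 5: 1024 < 1425, so the inequality fails and n₀ ≥ 6. We prove 4^N ≥ 53N^2 + 20N for all N ≥ 6.
When N = 6: 4^N = 4096 and 53N^2 + 20N = 2028, so 4096 ≥ 2028.
Inductive step: suppose the statement holds for some j ≥ 6, so 4^j ≥ 53j^2 + 20j.
Then 4^(j + 1) = 4·(4^j) ≥ 4·(53j^2 + 20j).
Also, for j ≥ 6 we have 4·(53j^2 + 20j) ≥ 53(j+1)^2 + 20(j+1), since 4·(53j^2 + 20j) − (53(j+1)^2 + 20(j+1)) = 159j^2 - 46j - 73, which is nonnegative for all j ≥ 6.
Combining, 4^(j + 1) ≥ 53(j+1)^2 + 20(j+1).
Hence, by induction on N, the claim holds for every N ≥ 6.
Hence the smallest such n₀ is 6.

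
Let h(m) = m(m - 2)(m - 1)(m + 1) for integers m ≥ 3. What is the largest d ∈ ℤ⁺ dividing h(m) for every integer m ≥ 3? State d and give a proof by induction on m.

Computing the first values: h(3) = 24 and h(4) = 120; gcd(24, 120) = 24, so d ≤ 24.
We prove 24 | m(m - 2)(m - 1)(m + 1) for all m ≥ 3 by induction on m.
For the base case m = 3: h(3) = 24 = 24·(1), so 24 | h(3).
Suppose the result is true for m = p, i.e. 24 | h(p). Then
h(p+1) − h(p) = (p-1)·p·(p+1)·(p+2) − (p-2)·(p-1)·p·(p+1) = (p-1)·p·(p+1)·[(p+2) − (p-2)] = 4·(p-1)·p·(p+1). The product of 3 consecutive integers is divisible by (3)! = 6, so h(p+1) − h(p) is divisible by 4·6 = 24. By the inductive hypothesis 24 | h(p), hence 24 | h(p+1).
This completes the induction.
Therefore the largest such d is 24.

d = 24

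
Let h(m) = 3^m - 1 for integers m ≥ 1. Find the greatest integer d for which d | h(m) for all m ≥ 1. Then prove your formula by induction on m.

Computing the first values: h(1) = 2 and h(2) = 8; gcd(2, 8) = 2, so d ≤ 2.
We prove 2 | 3^m - 1 for all m ≥ 1 by induction on m.
When m = 1: h(1) = 2 = 2·(1), so 2 | h(1).
Suppose the result is true for m = p, i.e. 2 | h(p). Then
3^{p+1} − 1^{p+1} = 3·3^p − 1·1^p = 3·(3^p − 1^p) + (2)·1^p. The first term is divisible by 2 by the inductive hypothesis, and the second term (2)·1^p is divisible by 2 since 2 | 2. Hence 2 | h(p+1).
This completes the induction.
Therefore the largest such d is 2.

d = 2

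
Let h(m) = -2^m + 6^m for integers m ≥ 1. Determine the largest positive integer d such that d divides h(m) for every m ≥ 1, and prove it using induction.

Computing the first values: h(1) = 4 and h(2) = 32; gcd(4, 32) = 4, so d ≤ 4.
We prove 4 | -2^m + 6^m for all m ≥ 1 by induction on m.
When m = 1: h(1) = 4 = 4·(1), so 4 | h(1).
Suppose the result is true for m = i, i.e. 4 | h(i). Then
6^{i+1} − 2^{i+1} = 6·6^i − 2·2^i = 6·(6^i − 2^i) + (4)·2^i. The first term is divisible by 4 by the inductive hypothesis, and the second term (4)·2^i is divisible by 4 since 4 | 4. Hence 4 | h(i+1).
By induction, the statement is established for all m ≥ 1.
Therefore the largest such d is 4.

d = 4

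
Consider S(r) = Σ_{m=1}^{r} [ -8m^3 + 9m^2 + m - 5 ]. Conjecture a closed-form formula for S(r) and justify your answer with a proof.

S(r) = -r(2r^3 + r^2 - 3r + 3)

We claim S(r) = -r(2r^3 + r^2 - 3r + 3) for all r ≥ 1.
For the base case r = 1: S(1) = -3, and the closed form gives -3. They agree.
For the inductive step, assume it holds for an arbitrary m ≥ 1, so S(m) = m(-2m^3 - m^2 + 3m - 3).
Then S(m+1) = S(m) + (m - 8(m + 1)^3 + 9(m + 1)^2 - 4) = (m(-2m^3 - m^2 + 3m - 3)) + (m - 8(m + 1)^3 + 9(m + 1)^2 - 4).
Simplifying, S(m+1) = -(m + 1)(2m^3 + 7m^2 + 5m + 3) = -(m+1)(2(m+1)^3 + (m+1)^2 - 3(m+1) + 3),
which is the closed form with r = m+1.
This completes the induction.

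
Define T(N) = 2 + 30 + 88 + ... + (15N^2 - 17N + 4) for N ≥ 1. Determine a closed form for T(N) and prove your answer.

T(N) = N(5N^2 - N - 2)

We claim T(N) = N(5N^2 - N - 2) for all N ≥ 1.
For the base case N = 1: T(1) = 2, and the closed form gives 2. They agree.
For the inductive step, assume it holds for an arbitrary m ≥ 1, so T(m) = m(5m^2 - m - 2).
Then T(m+1) = T(m) + (15m^2 + 13m + 2) = (m(5m^2 - m - 2)) + (15m^2 + 13m + 2).
Simplifying, T(m+1) = (m + 1)(5m^2 + 9m + 2) = (m+1)(5(m+1)^2 - (m+1) - 2),
which is the closed form with N = m+1.
By the principle of mathematical induction, the result holds for all N ≥ 1.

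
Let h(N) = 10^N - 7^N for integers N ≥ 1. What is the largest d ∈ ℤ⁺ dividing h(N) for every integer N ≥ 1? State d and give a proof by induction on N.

Computing the first values: h(1) = 3 and h(2) = 51; gcd(3, 51) = 3, so d ≤ 3.
We prove 3 | 10^N - 7^N for all N ≥ 1 by induction on N.
Base case (N = 1): h(1) = 3 = 3·(1), so 3 | h(1).
Inductive step: assume the claim holds for N = j, i.e. 3 | h(j). Then
10^{j+1} − 7^{j+1} = 10·10^j − 7·7^j = 10·(10^j − 7^j) + (3)·7^j. The first term is divisible by 3 by the inductive hypothesis, and the second term (3)·7^j is divisible by 3 since 3 | 3. Hence 3 | h(j+1).
Hence, by induction on N, the claim holds for every N ≥ 1.
Therefore the largest such d is 3.

d = 3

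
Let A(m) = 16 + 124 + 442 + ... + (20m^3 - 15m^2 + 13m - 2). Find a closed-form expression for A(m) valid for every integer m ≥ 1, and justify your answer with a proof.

We claim A(m) = m(5m^3 + 5m^2 + 4m + 2) for all m ≥ 1.
Base step (m = 1): A(1) = 16, and the closed form gives 16. They agree.
Suppose the result is true for m = p, so A(p) = p(5p^3 + 5p^2 + 4p + 2).
Then A(p+1) = A(p) + (20p^3 + 45p^2 + 43p + 16) = (p(5p^3 + 5p^2 + 4p + 2)) + (20p^3 + 45p^2 + 43p + 16).
Simplifying, A(p+1) = (p + 1)(5p^3 + 20p^2 + 29p + 16) = (p+1)(5(p+1)^3 + 5(p+1)^2 + 4(p+1) + 2),
which is the closed form with m = p+1.
By induction, the statement is established for all m ≥ 1.

A(m) = m(5m^3 + 5m^2 + 4m + 2)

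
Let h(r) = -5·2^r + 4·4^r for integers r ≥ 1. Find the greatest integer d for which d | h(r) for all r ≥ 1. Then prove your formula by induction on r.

Computing the first values: h(1) = 6 and h(2) = 44; gcd(6, 44) = 2, so d ≤ 2.
We prove 2 | -5·2^r + 4·4^r for all r ≥ 1 by induction on r.
When r = 1: h(1) = 6 = 2·(3), so 2 | h(1).
Inductive step: assume the claim holds for r = m, i.e. 2 | h(m). Then
h(m+1) − 4·h(m) = (-5·2^(m+1) + 4·4^(m+1)) − 4·(-5·2^m + 4·4^m) = (-5)·2^m·(2 − 4) = (10)·2^m. Since 2 | h(m) by the inductive hypothesis, 2 | 4·h(m); and 2 | 10 since 10 = 2·5. Therefore 2 | h(m+1).
Hence, by induction on r, the claim holds for every r ≥ 1.
Therefore the largest such d is 2.

d = 2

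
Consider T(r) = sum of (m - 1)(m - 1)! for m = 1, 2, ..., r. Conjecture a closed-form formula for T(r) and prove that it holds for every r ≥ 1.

We claim T(r) = r! - 1 for all r ≥ 1.
Base step (r = 1): T(1) = 0, and the closed form gives 0. They agree.
Inductive step: assume the claim holds for r = m, so T(m) = m! - 1.
Then T(m+1) = T(m) + (m·m!) = (m! - 1) + (m·m!).
Simplifying, T(m+1) = (m+1)! - 1,
which is the closed form with r = m+1.
By the principle of mathematical induction, the result holds for all r ≥ 1.

T(r) = r! - 1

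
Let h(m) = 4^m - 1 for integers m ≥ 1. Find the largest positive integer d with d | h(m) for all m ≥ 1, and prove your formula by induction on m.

Computing the first values: h(1) = 3 and h(2) = 15; gcd(3, 15) = 3, so d ≤ 3.
We prove 3 | 4^m - 1 for all m ≥ 1 by induction on m.
Base step (m = 1): h(1) = 3 = 3·(1), so 3 | h(1).
Inductive step: assume the claim holds for m = i, i.e. 3 | h(i). Then
4^{i+1} − 1^{i+1} = 4·4^i − 1·1^i = 4·(4^i − 1^i) + (3)·1^i. The first term is divisible by 3 by the inductive hypothesis, and the second term (3)·1^i is divisible by 3 since 3 | 3. Hence 3 | h(i+1).
By induction, the statement is established for all m ≥ 1.
Therefore the largest such d is 3.

d = 3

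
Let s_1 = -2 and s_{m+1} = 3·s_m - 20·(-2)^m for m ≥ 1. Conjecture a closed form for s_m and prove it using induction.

Computing the first terms: s_1 = -2, s_2 = 34, s_3 = 22. This suggests s_m = (-2)^(m + 2) + 2·3^m.
Base case (m = 1): the formula gives -2 = -2 = s_1.
Inductive step: suppose the statement holds for some i ≥ 1, so s_i = (-2)^(i + 2) + 2·3^i.
Then s_{i+1} = 3·s_i - 20·(-2)^i = 3·((-2)^(i + 2) + 2·3^i) - 20·(-2)^i = (-2)^(i + 3) + 2·3^(i + 1) = (-2)^((i+1) + 2) + 2·3^(i+1),
which is the claimed formula at m = i+1.
This completes the induction.

s_m = (-2)^(m + 2) + 2·3^m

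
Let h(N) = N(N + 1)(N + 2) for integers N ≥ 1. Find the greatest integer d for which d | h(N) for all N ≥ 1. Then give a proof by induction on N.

Computing the first values: h(1) = 6 and h(2) = 24; gcd(6, 24) = 6, so d ≤ 6.
We prove 6 | N(N + 1)(N + 2) for all N ≥ 1 by induction on N.
Base case (N = 1): h(1) = 6 = 6·(1), so 6 | h(1).
Inductive step: assume the claim holds for N = m, i.e. 6 | h(m). Then
h(m+1) − h(m) = (m+1)·(m+2)·(m+3) − m·(m+1)·(m+2) = (m+1)·(m+2)·[(m+3) − m] = 3·(m+1)·(m+2). The product of 2 consecutive integers is divisible by (2)! = 2, so h(m+1) − h(m) is divisible by 3·2 = 6. By the inductive hypothesis 6 | h(m), hence 6 | h(m+1).
By the principle of mathematical induction, the result holds for all N ≥ 1.
Therefore the largest such d is 6.

d = 6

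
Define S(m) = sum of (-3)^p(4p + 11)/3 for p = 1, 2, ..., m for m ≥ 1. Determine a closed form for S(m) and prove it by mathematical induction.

S(m) = (-3)^m(m + 3) - 3

We claim S(m) = (-3)^m(m + 3) - 3 for all m ≥ 1.
Base case (m = 1): S(1) = -15, and the closed form gives -15. They agree.
Suppose the result is true for m = p, so S(p) = (-3)^p(p + 3) - 3.
Then S(p+1) = S(p) + ((-3)^p(-4p - 15)) = ((-3)^p(p + 3) - 3) + ((-3)^p(-4p - 15)).
Simplifying, S(p+1) = -3(-3)^p·p - 12(-3)^p - 3 = (-3)^(p+1)((p+1) + 3) - 3,
which is the closed form with m = p+1.
This completes the induction.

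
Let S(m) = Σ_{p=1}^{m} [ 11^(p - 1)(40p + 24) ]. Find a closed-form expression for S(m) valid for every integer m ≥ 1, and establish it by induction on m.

We claim S(m) = 2·11^m(2m + 1) - 2 for all m ≥ 1.
Base step (m = 1): S(1) = 64, and the closed form gives 64. They agree.
Inductive step: suppose the statement holds for some p ≥ 1, so S(p) = 2·11^p(2p + 1) - 2.
Then S(p+1) = S(p) + (11^p(40p + 64)) = (2·11^p(2p + 1) - 2) + (11^p(40p + 64)).
Simplifying, S(p+1) = 44·11^p·p + 66·11^p - 2 = 2·11^(p+1)(2(p+1) + 1) - 2,
which is the closed form with m = p+1.
Hence, by induction on m, the claim holds for every m ≥ 1.

S(m) = 2·11^m(2m + 1) - 2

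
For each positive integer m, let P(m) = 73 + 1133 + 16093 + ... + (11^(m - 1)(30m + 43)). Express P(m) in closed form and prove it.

P(m) = 11^m(3m + 4) - 4

We claim P(m) = 11^m(3m + 4) - 4 for all m ≥ 1.
When m = 1: P(1) = 73, and the closed form gives 73. They agree.
Suppose the result is true for m = r, so P(r) = 11^r(3r + 4) - 4.
Then P(r+1) = P(r) + (11^r(30r + 73)) = (11^r(3r + 4) - 4) + (11^r(30r + 73)).
Simplifying, P(r+1) = 33·11^r·r + 77·11^r - 4 = 11^(r+1)(3(r+1) + 4) - 4,
which is the closed form with m = r+1.
By induction, the statement is established for all m ≥ 1.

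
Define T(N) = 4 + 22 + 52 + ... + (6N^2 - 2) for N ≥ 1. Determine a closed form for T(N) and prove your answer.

We claim T(N) = N(2N^2 + 3N - 1) for all N ≥ 1.
Base step (N = 1): T(1) = 4, and the closed form gives 4. They agree.
Suppose the result is true for N = m, so T(m) = m(2m^2 + 3m - 1).
Then T(m+1) = T(m) + (6(m + 1)^2 - 2) = (m(2m^2 + 3m - 1)) + (6(m + 1)^2 - 2).
Simplifying, T(m+1) = (m + 1)(2m^2 + 7m + 4) = (m+1)(2(m+1)^2 + 3(m+1) - 1),
which is the closed form with N = m+1.
This completes the induction.

T(N) = N(2N^2 + 3N - 1)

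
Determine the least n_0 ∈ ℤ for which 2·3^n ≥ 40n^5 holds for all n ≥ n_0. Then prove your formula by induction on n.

n_0 = 16

At n = 15: 28697814 < 30375000, so the inequality fails and n_0 ≥ 16. We prove 2·3^n ≥ 40n^5 for all n ≥ 16.
Base case (n = 16): 2·3^n = 86093442 and 40n^5 = 41943040, so 86093442 ≥ 41943040.
For the inductive step, assume it holds for an arbitrary p ≥ 16, so 2·3^p ≥ 40p^5.
Then 2·3^(p + 1) = 3·(2·3^p) ≥ 3·(40p^5).
Also, for p ≥ 16 we have 3·(40p^5) ≥ 40(p+1)^5, since 3 ≥ (1 + 1/p)^5 for all p ≥ 16.
Combining, 2·3^(p + 1) ≥ 40(p+1)^5.
By the principle of mathematical induction, the result holds for all n ≥ 16.
Hence the smallest such n_0 is 16.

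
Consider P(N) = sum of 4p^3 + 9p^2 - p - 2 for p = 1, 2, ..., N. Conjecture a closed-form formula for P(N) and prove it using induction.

P(N) = N(N^3 + 5N^2 + 5N - 1)

We claim P(N) = N(N^3 + 5N^2 + 5N - 1) for all N ≥ 1.
Base case (N = 1): P(1) = 10, and the closed form gives 10. They agree.
Inductive step: suppose the statement holds for some p ≥ 1, so P(p) = p(p^3 + 5p^2 + 5p - 1).
Then P(p+1) = P(p) + (4p^3 + 21p^2 + 29p + 10) = (p(p^3 + 5p^2 + 5p - 1)) + (4p^3 + 21p^2 + 29p + 10).
Simplifying, P(p+1) = (p + 1)(p^3 + 8p^2 + 18p + 10) = (p+1)((p+1)^3 + 5(p+1)^2 + 5(p+1) - 1),
which is the closed form with N = p+1.
By induction, the statement is established for all N ≥ 1.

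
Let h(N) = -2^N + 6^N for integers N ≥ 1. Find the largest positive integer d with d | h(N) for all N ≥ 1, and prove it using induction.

Computing the first values: h(1) = 4 and h(2) = 32; gcd(4, 32) = 4, so d ≤ 4.
We prove 4 | -2^N + 6^N for all N ≥ 1 by induction on N.
When N = 1: h(1) = 4 = 4·(1), so 4 | h(1).
Inductive step: assume the claim holds for N = r, i.e. 4 | h(r). Then
6^{r+1} − 2^{r+1} = 6·6^r − 2·2^r = 6·(6^r − 2^r) + (4)·2^r. The first term is divisible by 4 by the inductive hypothesis, and the second term (4)·2^r is divisible by 4 since 4 | 4. Hence 4 | h(r+1).
By the principle of mathematical induction, the result holds for all N ≥ 1.
Therefore the largest such d is 4.

d = 4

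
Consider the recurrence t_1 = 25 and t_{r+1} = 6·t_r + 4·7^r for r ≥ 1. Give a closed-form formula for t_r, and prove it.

t_r = -3·6^(r - 1) + 4·7^r

Computing the first terms: t_1 = 25, t_2 = 178, t_3 = 1264. This suggests t_r = -3·6^(r - 1) + 4·7^r.
When r = 1: the formula gives 25 = 25 = t_1.
For the inductive step, assume it holds for an arbitrary k ≥ 1, so t_k = -3·6^(k - 1) + 4·7^k.
Then t_{k+1} = 6·t_k + 4·7^k = 6·(-3·6^(k - 1) + 4·7^k) + 4·7^k = -3·6^k + 4·7^(k + 1) = -3·6^((k+1) - 1) + 4·7^(k+1),
which is the claimed formula at r = k+1.
This completes the induction.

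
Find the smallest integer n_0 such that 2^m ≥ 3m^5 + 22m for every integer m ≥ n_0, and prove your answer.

At m = 24: 16777216 < 23888400, so the inequality fails and n_0 ≥ 25. We prove 2^m ≥ 3m^5 + 22m for all m ≥ 25.
For the base case m = 25: 2^m = 33554432 and 3m^5 + 22m = 29297425, so 33554432 ≥ 29297425.
Suppose the result is true for m = j, so 2^j ≥ 3j^5 + 22j.
Then 2^(j + 1) = 2·(2^j) ≥ 2·(3j^5 + 22j).
Also, for j ≥ 25 we have 2·(3j^5 + 22j) ≥ 3(j+1)^5 + 22(j+1), since 2·(3j^5 + 22j) − (3(j+1)^5 + 22(j+1)) = 3j^5 - 15j^4 - 30j^3 - 30j^2 + 7j - 25, which is nonnegative for all j ≥ 25.
Combining, 2^(j + 1) ≥ 3(j+1)^5 + 22(j+1).
This completes the induction.
Hence the smallest such n_0 is 25.

n_0 = 25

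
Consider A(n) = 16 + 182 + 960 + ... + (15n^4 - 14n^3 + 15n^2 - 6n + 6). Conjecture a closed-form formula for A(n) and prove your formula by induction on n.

We claim A(n) = n(3n^4 + 4n^3 + 3n^2 + n + 5) for all n ≥ 1.
Base step (n = 1): A(1) = 16, and the closed form gives 16. They agree.
Inductive step: suppose the statement holds for some i ≥ 1, so A(i) = i(3i^4 + 4i^3 + 3i^2 + i + 5).
Then A(i+1) = A(i) + (15i^4 + 46i^3 + 63i^2 + 42i + 16) = (i(3i^4 + 4i^3 + 3i^2 + i + 5)) + (15i^4 + 46i^3 + 63i^2 + 42i + 16).
Simplifying, A(i+1) = (i + 1)(3i^4 + 16i^3 + 33i^2 + 31i + 16) = (i+1)(3(i+1)^4 + 4(i+1)^3 + 3(i+1)^2 + (i+1) + 5),
which is the closed form with n = i+1.
This completes the induction.

A(n) = n(3n^4 + 4n^3 + 3n^2 + n + 5)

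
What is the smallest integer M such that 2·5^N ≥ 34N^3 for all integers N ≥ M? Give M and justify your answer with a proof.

M = 5

At N = 4: 1250 < 2176, so the inequality fails and M ≥ 5. We prove 2·5^N ≥ 34N^3 for all N ≥ 5.
Base step (N = 5): 2·5^N = 6250 and 34N^3 = 4250, so 6250 ≥ 4250.
Inductive step: assume the claim holds for N = j, so 2·5^j ≥ 34j^3.
Then 2·5^(j + 1) = 5·(2·5^j) ≥ 5·(34j^3).
Also, for j ≥ 5 we have 5·(34j^3) ≥ 34(j+1)^3, since 5 ≥ (1 + 1/j)^3 for all j ≥ 5.
Combining, 2·5^(j + 1) ≥ 34(j+1)^3.
This completes the induction.
Hence the smallest such M is 5.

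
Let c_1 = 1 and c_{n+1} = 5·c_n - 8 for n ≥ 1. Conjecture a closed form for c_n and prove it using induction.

Computing the first terms: c_1 = 1, c_2 = -3, c_3 = -23. This suggests c_n = -5^(n - 1) + 2.
For the base case n = 1: the formula gives 1 = 1 = c_1.
Suppose the result is true for n = k, so c_k = -5^(k - 1) + 2.
Then c_{k+1} = 5·c_k - 8 = 5·(-5^(k - 1) + 2) - 8 = -5^k + 2 = -5^((k+1) - 1) + 2,
which is the claimed formula at n = k+1.
By induction, the statement is established for all n ≥ 1.

c_n = -5^(n - 1) + 2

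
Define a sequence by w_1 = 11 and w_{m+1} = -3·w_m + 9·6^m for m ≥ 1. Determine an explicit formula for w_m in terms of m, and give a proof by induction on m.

w_m = 5(-3)^(m - 1) + 6^m

Computing the first terms: w_1 = 11, w_2 = 21, w_3 = 261. This suggests w_m = 5(-3)^(m - 1) + 6^m.
Base case (m = 1): the formula gives 11 = 11 = w_1.
Inductive step: assume the claim holds for m = p, so w_p = 5(-3)^(p - 1) + 6^p.
Then w_{p+1} = -3·w_p + 9·6^p = -3·(5(-3)^(p - 1) + 6^p) + 9·6^p = 5(-3)^p + 6^(p + 1) = 5(-3)^((p+1) - 1) + 6^(p+1),
which is the claimed formula at m = p+1.
Hence, by induction on m, the claim holds for every m ≥ 1.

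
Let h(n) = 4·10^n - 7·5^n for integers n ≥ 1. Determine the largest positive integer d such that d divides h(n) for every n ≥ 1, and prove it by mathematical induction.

d = 5

Computing the first values: h(1) = 5 and h(2) = 225; gcd(5, 225) = 5, so d ≤ 5.
We prove 5 | 4·10^n - 7·5^n for all n ≥ 1 by induction on n.
For the base case n = 1: h(1) = 5 = 5·(1), so 5 | h(1).
Inductive step: suppose the statement holds for some j ≥ 1, i.e. 5 | h(j). Then
h(j+1) − 10·h(j) = (4·10^(j+1) - 7·5^(j+1)) − 10·(4·10^j - 7·5^j) = (-7)·5^j·(5 − 10) = (35)·5^j. Since 5 | h(j) by the inductive hypothesis, 5 | 10·h(j); and 5 | 35 since 35 = 5·7. Therefore 5 | h(j+1).
Hence, by induction on n, the claim holds for every n ≥ 1.
Therefore the largest such d is 5.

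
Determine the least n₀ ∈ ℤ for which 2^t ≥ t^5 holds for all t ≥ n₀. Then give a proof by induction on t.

At t = 22: 4194304 < 5153632, so the inequality fails and n₀ ≥ 23. We prove 2^t ≥ t^5 for all t ≥ 23.
Base case (t = 23): 2^t = 8388608 and t^5 = 6436343, so 8388608 ≥ 6436343.
Inductive step: suppose the statement holds for some r ≥ 23, so 2^r ≥ r^5.
Then 2^(r + 1) = 2·(2^r) ≥ 2·(r^5).
Also, for r ≥ 23 we have 2·(r^5) ≥ (r+1)^5, since 2 ≥ (1 + 1/r)^5 for all r ≥ 23.
Combining, 2^(r + 1) ≥ (r+1)^5.
By induction, the statement is established for all t ≥ 23.
Hence the smallest such n₀ is 23.

n₀ = 23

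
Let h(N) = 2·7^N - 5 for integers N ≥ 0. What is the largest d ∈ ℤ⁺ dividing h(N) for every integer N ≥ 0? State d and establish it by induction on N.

Computing the first values: h(0) = -3 and h(1) = 9; gcd(-3, 9) = 3, so d ≤ 3.
We prove 3 | 2·7^N - 5 for all N ≥ 0 by induction on N.
When N = 0: h(0) = -3 = 3·(-1), so 3 | h(0).
Inductive step: assume the claim holds for N = p, i.e. 3 | h(p). Then
h(p+1) = 2·7^(p+1) - 5 = 7·(2·7^p - 5) + 30 = 7·h(p) + 30. The first term is divisible by 3 by the inductive hypothesis, and 30 is divisible by 3. Hence 3 | h(p+1).
This completes the induction.
Therefore the largest such d is 3.

d = 3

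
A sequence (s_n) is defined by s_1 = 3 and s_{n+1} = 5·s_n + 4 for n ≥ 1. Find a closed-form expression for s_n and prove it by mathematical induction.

Computing the first terms: s_1 = 3, s_2 = 19, s_3 = 99. This suggests s_n = 4·5^(n - 1) - 1.
Base step (n = 1): the formula gives 3 = 3 = s_1.
For the inductive step, assume it holds for an arbitrary r ≥ 1, so s_r = 4·5^(r - 1) - 1.
Then s_{r+1} = 5·s_r + 4 = 5·(4·5^(r - 1) - 1) + 4 = 4·5^r - 1 = 4·5^((r+1) - 1) - 1,
which is the claimed formula at n = r+1.
Hence, by induction on n, the claim holds for every n ≥ 1.

s_n = 4·5^(n - 1) - 1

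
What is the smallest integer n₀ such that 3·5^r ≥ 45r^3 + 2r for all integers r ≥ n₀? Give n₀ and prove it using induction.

n₀ = 5

At r = 4: 1875 < 2888, so the inequality fails and n₀ ≥ 5. We prove 3·5^r ≥ 45r^3 + 2r for all r ≥ 5.
For the base case r = 5: 3·5^r = 9375 and 45r^3 + 2r = 5635, so 9375 ≥ 5635.
For the inductive step, assume it holds for an arbitrary m ≥ 5, so 3·5^m ≥ 45m^3 + 2m.
Then 3·5^(m + 1) = 5·(3·5^m) ≥ 5·(45m^3 + 2m).
Also, for m ≥ 5 we have 5·(45m^3 + 2m) ≥ 45(m+1)^3 + 2(m+1), since 5·(45m^3 + 2m) − (45(m+1)^3 + 2(m+1)) = 180m^3 - 135m^2 - 127m - 47, which is nonnegative for all m ≥ 5.
Combining, 3·5^(m + 1) ≥ 45(m+1)^3 + 2(m+1).
Hence, by induction on r, the claim holds for every r ≥ 5.
Hence the smallest such n₀ is 5.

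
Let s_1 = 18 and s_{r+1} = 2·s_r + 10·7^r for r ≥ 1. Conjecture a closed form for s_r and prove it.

s_r = 2^(r + 1) + 2·7^r

Computing the first terms: s_1 = 18, s_2 = 106, s_3 = 702. This suggests s_r = 2^(r + 1) + 2·7^r.
When r = 1: the formula gives 18 = 18 = s_1.
Inductive step: suppose the statement holds for some p ≥ 1, so s_p = 2^(p + 1) + 2·7^p.
Then s_{p+1} = 2·s_p + 10·7^p = 2·(2^(p + 1) + 2·7^p) + 10·7^p = 2^(p + 2) + 2·7^(p + 1) = 2^((p+1) + 1) + 2·7^(p+1),
which is the claimed formula at r = p+1.
Hence, by induction on r, the claim holds for every r ≥ 1.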